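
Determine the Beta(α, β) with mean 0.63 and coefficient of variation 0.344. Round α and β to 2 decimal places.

σ = CV·μ = 0.344×0.63 = 0.21672, so σ² = 0.046968.
s+1 = μ(1−μ)/σ² = 0.2331/0.046968 = 4.9630, so s = α+β = 3.9630.
α = μs = 2.50, β = (1−μ)s = 1.47.

α = 2.50, β = 1.47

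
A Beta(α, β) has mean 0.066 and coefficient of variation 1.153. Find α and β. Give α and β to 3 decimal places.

α = 0.637, β = 9.008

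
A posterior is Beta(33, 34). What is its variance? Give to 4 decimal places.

0.0037

μ = 33/67 = 0.492537; Var = μ(1−μ)/(α+β+1) = 0.2499443/68 = 0.0037.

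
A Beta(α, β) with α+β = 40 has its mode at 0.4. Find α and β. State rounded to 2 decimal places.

α = 16.20, β = 23.80

Since the density peak of Beta(α,β) is at (α−1)/(α+β−2),
α = 1 + 0.4(40−2) = 16.20 and β = 40 − 16.20 = 23.80.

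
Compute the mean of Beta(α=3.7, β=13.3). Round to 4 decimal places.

The Beta mean is α/(α+β) = 3.7/(3.7+13.3) = 0.2176.

0.2176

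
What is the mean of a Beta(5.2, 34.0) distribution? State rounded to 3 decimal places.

E[X] = α/(α+β) = 5.2/39.2 = 0.133.

0.133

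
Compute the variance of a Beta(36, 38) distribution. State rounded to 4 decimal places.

Var = αβ/[(α+β)²(α+β+1)] = (36×38)/(74²×75) = 1368/410700 = 0.0033.

0.0033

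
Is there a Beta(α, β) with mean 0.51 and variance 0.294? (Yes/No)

The Beta variance bound is σ² < μ(1−μ).
Here μ(1−μ) = 0.51×0.49 = 0.2499, and 0.294 ≥ 0.2499.

No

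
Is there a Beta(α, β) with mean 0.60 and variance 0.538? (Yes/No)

For any Beta, Var(X) < E[X]·(1−E[X]).
Here μ(1−μ) = 0.60×0.40 = 0.2400, and 0.538 ≥ 0.2400.

No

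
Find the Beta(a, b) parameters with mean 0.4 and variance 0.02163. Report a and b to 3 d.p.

Let s = a+b. The Beta variance is μ(1−μ)/(s+1).
So s+1 = μ(1−μ)/σ² = (0.4×0.6)/0.02163 = 0.24/0.02163 = 11.0957, giving s = 10.0957.
Then a = μs = 0.4×10.0957 = 4.038 and b = (1−μ)s = 0.6×10.0957 = 6.057.

a = 4.038, b = 6.057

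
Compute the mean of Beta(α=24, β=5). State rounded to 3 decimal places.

0.828

E[X] = α/(α+β) = 24/29 = 0.828.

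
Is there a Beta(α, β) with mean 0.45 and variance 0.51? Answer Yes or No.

The Beta variance bound is σ² < μ(1−μ).
Here μ(1−μ) = 0.45×0.55 = 0.2475, and 0.51 ≥ 0.2475.

No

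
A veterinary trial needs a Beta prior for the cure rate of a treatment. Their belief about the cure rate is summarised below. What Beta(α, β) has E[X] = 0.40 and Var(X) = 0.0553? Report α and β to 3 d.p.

By moment matching, α+β = μ(1−μ)/σ² − 1 = (0.40·0.60)/0.0553 − 1 = 4.3400 − 1 = 3.3400.
Since α/(α+β) = μ, α = 0.40·3.3400 = 1.336 and β = 0.60·3.3400 = 2.004.

α = 1.336, β = 2.004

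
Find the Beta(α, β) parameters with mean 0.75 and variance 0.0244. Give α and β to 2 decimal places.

α = 5.01, β = 1.67

Write ν = α+β; then α = μν and Var = μ(1−μ)/(ν+1).
ν = μ(1−μ)/Var − 1 = 0.1875/0.0244 − 1 = 6.6844.
α = 0.75·6.6844 = 5.01, β = 0.25·6.6844 = 1.67.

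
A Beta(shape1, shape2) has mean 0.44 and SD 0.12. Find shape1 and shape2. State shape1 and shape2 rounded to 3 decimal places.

Variance = 0.12² = 0.0144. The moment-matching identity shape1+shape2 = μ(1−μ)/Var − 1 gives
shape1+shape2 = 0.2464/0.0144 − 1 = 16.1111, so shape1 = μ·16.1111 = 7.089 and shape2 = (1−μ)·16.1111 = 9.022.

shape1 = 7.089, shape2 = 9.022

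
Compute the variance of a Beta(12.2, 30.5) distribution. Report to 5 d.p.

0.00467

α+β = 42.7 and αβ = 372.10, so Var = αβ/[(α+β)²(α+β+1)] = 372.10/79677.773 = 0.00467.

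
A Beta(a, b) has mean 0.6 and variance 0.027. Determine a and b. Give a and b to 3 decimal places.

By moment matching, a+b = μ(1−μ)/σ² − 1 = (0.6·0.4)/0.027 − 1 = 8.8889 − 1 = 7.8889.
Since a/(a+b) = μ, a = 0.6·7.8889 = 4.733 and b = 0.4·7.8889 = 3.156.

a = 4.733, b = 3.156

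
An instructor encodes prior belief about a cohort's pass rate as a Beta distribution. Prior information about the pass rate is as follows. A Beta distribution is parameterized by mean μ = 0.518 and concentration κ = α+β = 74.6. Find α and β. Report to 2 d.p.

α = μκ = 0.518×74.6 = 38.64 and β = (1−μ)κ = 0.482×74.6 = 35.96.

α = 38.64, β = 35.96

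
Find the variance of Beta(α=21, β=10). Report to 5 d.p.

0.00683

Var = αβ/[(α+β)²(α+β+1)] = (21×10)/(31²×32) = 210/30752 = 0.00683.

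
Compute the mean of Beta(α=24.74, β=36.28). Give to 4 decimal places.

E[X] = α/(α+β) = 24.74/61.02 = 0.4054.

0.4054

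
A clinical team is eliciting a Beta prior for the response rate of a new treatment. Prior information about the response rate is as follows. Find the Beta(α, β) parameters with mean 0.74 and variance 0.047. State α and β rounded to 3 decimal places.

Let s = α+β. The Beta variance is μ(1−μ)/(s+1).
So s+1 = μ(1−μ)/σ² = (0.74×0.26)/0.047 = 0.1924/0.047 = 4.0936, giving s = 3.0936.
Then α = μs = 0.74×3.0936 = 2.289 and β = (1−μ)s = 0.26×3.0936 = 0.804.

α = 2.289, β = 0.804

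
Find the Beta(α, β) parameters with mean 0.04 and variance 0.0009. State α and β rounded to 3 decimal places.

α = 1.667, β = 40.000

Write ν = α+β; then α = μν and Var = μ(1−μ)/(ν+1).
ν = μ(1−μ)/Var − 1 = 0.0384/0.0009 − 1 = 41.6667.
α = 0.04·41.6667 = 1.667, β = 0.96·41.6667 = 40.000.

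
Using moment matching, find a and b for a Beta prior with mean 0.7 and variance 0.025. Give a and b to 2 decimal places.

By moment matching, a+b = μ(1−μ)/σ² − 1 = (0.7·0.3)/0.025 − 1 = 8.4000 − 1 = 7.4000.
Since a/(a+b) = μ, a = 0.7·7.4000 = 5.18 and b = 0.3·7.4000 = 2.22.

a = 5.18, b = 2.22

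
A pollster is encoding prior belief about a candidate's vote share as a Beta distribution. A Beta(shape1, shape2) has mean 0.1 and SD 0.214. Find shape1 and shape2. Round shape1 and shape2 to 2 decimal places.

σ² = 0.214² = 0.045796.
With s = shape1+shape2, Var = μ(1−μ)/(s+1), so s+1 = (0.1×0.9)/0.045796 = 1.9652 and s = 0.9652.
shape1 = μs = 0.10, shape2 = (1−μ)s = 0.87.

shape1 = 0.10, shape2 = 0.87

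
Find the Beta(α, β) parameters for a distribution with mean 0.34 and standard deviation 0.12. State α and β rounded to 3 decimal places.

σ² = 0.12² = 0.0144.
With s = α+β, Var = μ(1−μ)/(s+1), so s+1 = (0.34×0.66)/0.0144 = 15.5833 and s = 14.5833.
α = μs = 4.958, β = (1−μ)s = 9.625.

α = 4.958, β = 9.625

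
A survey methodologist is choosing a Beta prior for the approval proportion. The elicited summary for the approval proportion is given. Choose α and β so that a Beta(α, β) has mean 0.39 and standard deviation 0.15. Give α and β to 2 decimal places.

First σ² = 0.0225. Setting α = μn, β = (1−μ)n with n = α+β,
μ(1−μ)/(n+1) = 0.0225 ⇒ n+1 = 0.2379/0.0225 = 10.5733 ⇒ n = 9.5733.
Hence α = 0.39×9.5733 = 3.73, β = 0.61×9.5733 = 5.84.

α = 3.73, β = 5.84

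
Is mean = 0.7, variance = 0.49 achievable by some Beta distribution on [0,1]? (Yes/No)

No

A Beta with mean μ has variance μ(1−μ)/(α+β+1) < μ(1−μ).
Here μ(1−μ) = 0.7×0.3 = 0.21, and 0.49 ≥ 0.21.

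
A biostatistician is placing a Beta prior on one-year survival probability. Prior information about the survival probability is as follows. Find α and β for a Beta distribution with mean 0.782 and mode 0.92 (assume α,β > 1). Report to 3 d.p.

With s = α+β: μ = α/s and mode = (α−1)/(s−2). Eliminating α = μs,
μs − 1 = m(s−2) ⇒ s(μ−m) = 1−2m ⇒ s = -0.84/-0.138 = 6.0870.
So α = μs = 4.760, β = (1−μ)s = 1.327.

α = 4.760, β = 1.327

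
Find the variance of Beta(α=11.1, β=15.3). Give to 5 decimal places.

μ = 11.1/26.4 = 0.420455; Var = μ(1−μ)/(α+β+1) = 0.2436725/27.4 = 0.00889.

0.00889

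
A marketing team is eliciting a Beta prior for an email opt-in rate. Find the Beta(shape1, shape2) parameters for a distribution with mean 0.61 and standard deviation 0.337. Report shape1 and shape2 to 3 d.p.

shape1 = 0.668, shape2 = 0.427

First σ² = 0.113569. Setting shape1 = μn, shape2 = (1−μ)n with n = shape1+shape2,
μ(1−μ)/(n+1) = 0.113569 ⇒ n+1 = 0.2379/0.113569 = 2.0948 ⇒ n = 1.0948.
Hence shape1 = 0.61×1.0948 = 0.668, shape2 = 0.39×1.0948 = 0.427.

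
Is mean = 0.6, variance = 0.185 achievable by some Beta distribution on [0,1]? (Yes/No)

Yes

A Beta with mean μ has variance μ(1−μ)/(α+β+1) < μ(1−μ).
Here μ(1−μ) = 0.6×0.4 = 0.24, and 0.185 < 0.24.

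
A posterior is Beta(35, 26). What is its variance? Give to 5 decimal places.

0.00394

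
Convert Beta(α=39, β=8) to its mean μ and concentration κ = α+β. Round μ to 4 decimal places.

μ = 0.8298, κ = 47

κ = α+β = 39+8 = 47; μ = α/κ = 39/47 = 0.8298.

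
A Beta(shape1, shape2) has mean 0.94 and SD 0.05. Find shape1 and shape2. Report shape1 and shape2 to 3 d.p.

shape1 = 20.266, shape2 = 1.294

σ² = 0.05² = 0.0025.
With s = shape1+shape2, Var = μ(1−μ)/(s+1), so s+1 = (0.94×0.06)/0.0025 = 22.5600 and s = 21.5600.
shape1 = μs = 20.266, shape2 = (1−μ)s = 1.294.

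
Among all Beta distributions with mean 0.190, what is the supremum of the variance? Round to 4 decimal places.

0.1539

Var = μ(1−μ)/(α+β+1), which approaches μ(1−μ) as α+β → 0.
So the supremum is μ(1−μ) = 0.190×0.810 = 0.1539.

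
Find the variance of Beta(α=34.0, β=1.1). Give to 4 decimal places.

0.0008

μ = 34.0/35.1 = 0.968661; Var = μ(1−μ)/(α+β+1) = 0.0303569/36.1 = 0.0008.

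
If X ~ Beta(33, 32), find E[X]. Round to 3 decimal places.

E[X] = α/(α+β) = 33/65 = 0.508.

0.508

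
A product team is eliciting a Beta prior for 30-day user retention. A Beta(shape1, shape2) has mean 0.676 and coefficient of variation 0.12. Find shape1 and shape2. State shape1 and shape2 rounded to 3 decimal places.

shape1 = 21.824, shape2 = 10.460

σ = CV·μ = 0.12×0.676 = 0.08112, so σ² = 0.006580.
s+1 = μ(1−μ)/σ² = 0.219024/0.006580 = 33.2840, so s = shape1+shape2 = 32.2840.
shape1 = μs = 21.824, shape2 = (1−μ)s = 10.460.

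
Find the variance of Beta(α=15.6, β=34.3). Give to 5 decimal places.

0.00422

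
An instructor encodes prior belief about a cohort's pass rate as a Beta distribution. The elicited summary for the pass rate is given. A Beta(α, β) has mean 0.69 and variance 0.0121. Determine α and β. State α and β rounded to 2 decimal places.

α = 11.51, β = 5.17

By moment matching, α+β = μ(1−μ)/σ² − 1 = (0.69·0.31)/0.0121 − 1 = 17.6777 − 1 = 16.6777.
Since α/(α+β) = μ, α = 0.69·16.6777 = 11.51 and β = 0.31·16.6777 = 5.17.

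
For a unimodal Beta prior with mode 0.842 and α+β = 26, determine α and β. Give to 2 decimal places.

For α,β>1 the mode is (α−1)/(α+β−2), so α = mode·(κ−2)+1 = 0.842×24+1 = 21.21.
And β = (1−mode)·(κ−2)+1 = 0.158×24+1 = 4.79.

α = 21.21, β = 4.79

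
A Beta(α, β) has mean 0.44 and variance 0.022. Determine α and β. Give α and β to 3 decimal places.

α = 4.488, β = 5.712

By moment matching, α+β = μ(1−μ)/σ² − 1 = (0.44·0.56)/0.022 − 1 = 11.2000 − 1 = 10.2000.
Since α/(α+β) = μ, α = 0.44·10.2000 = 4.488 and β = 0.56·10.2000 = 5.712.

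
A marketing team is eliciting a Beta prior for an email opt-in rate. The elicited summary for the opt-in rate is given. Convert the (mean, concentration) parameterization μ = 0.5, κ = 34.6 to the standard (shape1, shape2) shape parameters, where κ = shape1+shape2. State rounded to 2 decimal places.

shape1 = μκ = 0.5×34.6 = 17.30 and shape2 = (1−μ)κ = 0.5×34.6 = 17.30.

shape1 = 17.30, shape2 = 17.30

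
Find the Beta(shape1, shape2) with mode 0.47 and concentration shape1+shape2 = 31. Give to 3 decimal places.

Mode = (shape1−1)/(κ−2) with κ = shape1+shape2, so shape1−1 = 0.47·29 = 13.630.
shape1 = 14.630; shape2 = κ − shape1 = 16.370.

shape1 = 14.630, shape2 = 16.370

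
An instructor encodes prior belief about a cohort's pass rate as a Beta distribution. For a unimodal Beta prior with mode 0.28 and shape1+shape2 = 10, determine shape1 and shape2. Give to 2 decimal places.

shape1 = 3.24, shape2 = 6.76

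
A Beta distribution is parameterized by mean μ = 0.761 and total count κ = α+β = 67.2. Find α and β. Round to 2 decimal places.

α = 51.14, β = 16.06

α = μκ = 0.761×67.2 = 51.14 and β = (1−μ)κ = 0.239×67.2 = 16.06.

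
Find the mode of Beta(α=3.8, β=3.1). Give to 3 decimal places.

The density x^(α−1)(1−x)^(β−1) is maximised at (α−1)/(α+β−2) = 2.8/4.9 = 0.571.

0.571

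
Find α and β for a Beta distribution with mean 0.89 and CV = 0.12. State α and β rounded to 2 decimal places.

Var = (CV·μ)² = (0.12×0.89)² = 0.011406.
α+β = μ(1−μ)/Var − 1 = 0.0979/0.011406 − 1 = 7.5830.
Thus α = 0.89·7.5830 = 6.75 and β = 0.11·7.5830 = 0.83.

α = 6.75, β = 0.83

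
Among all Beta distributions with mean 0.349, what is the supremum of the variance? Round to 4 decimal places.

0.2272

For fixed mean μ the Beta variance is μ(1−μ)/(α+β+1), increasing as α+β decreases.
Its least upper bound (not attained) is μ(1−μ) = 0.349·0.651 = 0.2272.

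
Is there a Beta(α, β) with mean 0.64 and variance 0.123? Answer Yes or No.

For any Beta, Var(X) < E[X]·(1−E[X]).
Here μ(1−μ) = 0.64×0.36 = 0.2304, and 0.123 < 0.2304.

Yes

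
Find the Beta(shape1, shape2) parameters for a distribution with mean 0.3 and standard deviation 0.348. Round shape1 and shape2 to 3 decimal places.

shape1 = 0.220, shape2 = 0.514

Variance = 0.348² = 0.121104. The moment-matching identity shape1+shape2 = μ(1−μ)/Var − 1 gives
shape1+shape2 = 0.21/0.121104 − 1 = 0.7340, so shape1 = μ·0.7340 = 0.220 and shape2 = (1−μ)·0.7340 = 0.514.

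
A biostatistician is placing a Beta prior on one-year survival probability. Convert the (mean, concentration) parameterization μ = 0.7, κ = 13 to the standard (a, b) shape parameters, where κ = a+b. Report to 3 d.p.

a = 9.100, b = 3.900

a = μκ = 0.7×13 = 9.100 and b = (1−μ)κ = 0.3×13 = 3.900.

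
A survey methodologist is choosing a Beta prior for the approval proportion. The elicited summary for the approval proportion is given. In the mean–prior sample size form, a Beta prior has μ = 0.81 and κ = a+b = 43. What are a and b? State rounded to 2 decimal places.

a = 34.83, b = 8.17

Split κ in proportion μ : (1−μ): a = 0.81·43 = 34.83, b = 43 − 34.83 = 8.17.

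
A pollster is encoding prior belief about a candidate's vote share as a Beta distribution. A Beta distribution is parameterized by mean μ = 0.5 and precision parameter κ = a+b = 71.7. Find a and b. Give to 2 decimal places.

Split κ in proportion μ : (1−μ): a = 0.5·71.7 = 35.85, b = 71.7 − 35.85 = 35.85.

a = 35.85, b = 35.85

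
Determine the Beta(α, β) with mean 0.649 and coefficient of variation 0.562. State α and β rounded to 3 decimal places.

Var = (CV·μ)² = (0.562×0.649)² = 0.133034.
α+β = μ(1−μ)/Var − 1 = 0.227799/0.133034 − 1 = 0.7123.
Thus α = 0.649·0.7123 = 0.462 and β = 0.351·0.7123 = 0.250.

α = 0.462, β = 0.250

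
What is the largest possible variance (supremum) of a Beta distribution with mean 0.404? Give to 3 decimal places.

0.241

Var = μ(1−μ)/(α+β+1), which approaches μ(1−μ) as α+β → 0.
So the supremum is μ(1−μ) = 0.404×0.596 = 0.241.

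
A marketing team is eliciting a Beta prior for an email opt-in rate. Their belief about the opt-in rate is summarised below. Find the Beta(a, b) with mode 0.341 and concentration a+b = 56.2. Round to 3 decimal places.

Mode = (a−1)/(κ−2) with κ = a+b, so a−1 = 0.341·54.2 = 18.482.
a = 19.482; b = κ − a = 36.718.

a = 19.482, b = 36.718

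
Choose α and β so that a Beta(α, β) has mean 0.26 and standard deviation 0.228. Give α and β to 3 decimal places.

α = 0.702, β = 1.999

Variance = 0.228² = 0.051984. The moment-matching identity α+β = μ(1−μ)/Var − 1 gives
α+β = 0.1924/0.051984 − 1 = 2.7011, so α = μ·2.7011 = 0.702 and β = (1−μ)·2.7011 = 1.999.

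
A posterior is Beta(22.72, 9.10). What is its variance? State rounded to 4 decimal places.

α+β = 31.82 and αβ = 206.7520, so Var = αβ/[(α+β)²(α+β+1)] = 206.7520/33230.656968 = 0.0062.

0.0062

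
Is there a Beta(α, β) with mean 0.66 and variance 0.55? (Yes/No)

The Beta variance bound is σ² < μ(1−μ).
Here μ(1−μ) = 0.66×0.34 = 0.2244, and 0.55 ≥ 0.2244.

No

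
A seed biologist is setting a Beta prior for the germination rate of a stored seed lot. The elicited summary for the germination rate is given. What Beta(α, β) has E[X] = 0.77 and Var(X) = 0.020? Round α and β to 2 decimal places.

α = 6.05, β = 1.81

By moment matching, α+β = μ(1−μ)/σ² − 1 = (0.77·0.23)/0.020 − 1 = 8.8550 − 1 = 7.8550.
Since α/(α+β) = μ, α = 0.77·7.8550 = 6.05 and β = 0.23·7.8550 = 1.81.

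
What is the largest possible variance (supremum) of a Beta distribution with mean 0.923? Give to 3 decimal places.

0.071

For fixed mean μ the Beta variance is μ(1−μ)/(α+β+1), increasing as α+β decreases.
Its least upper bound (not attained) is μ(1−μ) = 0.923·0.077 = 0.071.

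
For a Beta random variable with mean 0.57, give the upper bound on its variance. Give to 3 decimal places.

0.245

Var = μ(1−μ)/(α+β+1), which approaches μ(1−μ) as α+β → 0.
So the supremum is μ(1−μ) = 0.57×0.43 = 0.245.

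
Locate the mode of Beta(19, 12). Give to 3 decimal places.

The density x^(α−1)(1−x)^(β−1) is maximised at (α−1)/(α+β−2) = 18/29 = 0.621.

0.621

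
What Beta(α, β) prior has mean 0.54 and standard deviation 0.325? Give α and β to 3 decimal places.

α = 0.730, β = 0.622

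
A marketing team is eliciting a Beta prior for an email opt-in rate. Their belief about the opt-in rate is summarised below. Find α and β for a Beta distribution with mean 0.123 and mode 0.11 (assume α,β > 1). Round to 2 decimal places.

α = 7.38, β = 52.62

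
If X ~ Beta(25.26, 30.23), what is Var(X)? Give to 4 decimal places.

0.0044

μ = 25.26/55.49 = 0.455217; Var = μ(1−μ)/(α+β+1) = 0.2479945/56.49 = 0.0044.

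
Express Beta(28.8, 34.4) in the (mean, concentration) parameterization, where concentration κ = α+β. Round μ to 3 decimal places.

μ = 0.456, κ = 63.2

κ = α+β = 28.8+34.4 = 63.2; μ = α/κ = 28.8/63.2 = 0.456.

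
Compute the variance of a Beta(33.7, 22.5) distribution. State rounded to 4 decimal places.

α+β = 56.2 and αβ = 758.25, so Var = αβ/[(α+β)²(α+β+1)] = 758.25/180662.768 = 0.0042.

0.0042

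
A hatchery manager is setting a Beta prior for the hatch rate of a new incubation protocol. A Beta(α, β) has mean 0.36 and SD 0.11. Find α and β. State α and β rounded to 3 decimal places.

Variance = 0.11² = 0.0121. The moment-matching identity α+β = μ(1−μ)/Var − 1 gives
α+β = 0.2304/0.0121 − 1 = 18.0413, so α = μ·18.0413 = 6.495 and β = (1−μ)·18.0413 = 11.546.

α = 6.495, β = 11.546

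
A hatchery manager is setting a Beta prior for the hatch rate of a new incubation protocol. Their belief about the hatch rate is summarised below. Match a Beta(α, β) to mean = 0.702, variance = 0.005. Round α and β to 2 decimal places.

α = 28.67, β = 12.17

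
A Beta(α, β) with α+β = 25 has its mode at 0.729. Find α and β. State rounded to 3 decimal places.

α = 17.767, β = 7.233

Mode = (α−1)/(κ−2) with κ = α+β, so α−1 = 0.729·23 = 16.767.
α = 17.767; β = κ − α = 7.233.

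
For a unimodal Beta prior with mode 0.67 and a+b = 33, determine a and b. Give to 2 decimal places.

a = 21.77, b = 11.23

For a,b>1 the mode is (a−1)/(a+b−2), so a = mode·(κ−2)+1 = 0.67×31+1 = 21.77.
And b = (1−mode)·(κ−2)+1 = 0.33×31+1 = 11.23.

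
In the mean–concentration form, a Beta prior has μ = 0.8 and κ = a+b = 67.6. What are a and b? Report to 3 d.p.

a = 54.080, b = 13.520

Split κ in proportion μ : (1−μ): a = 0.8·67.6 = 54.080, b = 67.6 − 54.080 = 13.520.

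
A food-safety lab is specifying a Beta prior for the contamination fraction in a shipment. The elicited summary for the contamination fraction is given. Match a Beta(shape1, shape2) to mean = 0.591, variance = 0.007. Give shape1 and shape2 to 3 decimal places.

shape1 = 19.817, shape2 = 13.714

By moment matching, shape1+shape2 = μ(1−μ)/σ² − 1 = (0.591·0.409)/0.007 − 1 = 34.5313 − 1 = 33.5313.
Since shape1/(shape1+shape2) = μ, shape1 = 0.591·33.5313 = 19.817 and shape2 = 0.409·33.5313 = 13.714.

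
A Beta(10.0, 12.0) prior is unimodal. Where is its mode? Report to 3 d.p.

The density x^(α−1)(1−x)^(β−1) is maximised at (α−1)/(α+β−2) = 9.0/20.0 = 0.450.

0.450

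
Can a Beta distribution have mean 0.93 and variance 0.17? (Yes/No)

The Beta variance bound is σ² < μ(1−μ).
Here μ(1−μ) = 0.93×0.07 = 0.0651, and 0.17 ≥ 0.0651.

No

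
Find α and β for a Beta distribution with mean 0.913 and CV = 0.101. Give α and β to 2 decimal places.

α = 7.62, β = 0.73

σ = CV·μ = 0.101×0.913 = 0.09221, so σ² = 0.008503.
s+1 = μ(1−μ)/σ² = 0.079431/0.008503 = 9.3413, so s = α+β = 8.3413.
α = μs = 7.62, β = (1−μ)s = 0.73.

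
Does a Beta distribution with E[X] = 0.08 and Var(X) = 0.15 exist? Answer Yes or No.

A Beta with mean μ has variance μ(1−μ)/(α+β+1) < μ(1−μ).
Here μ(1−μ) = 0.08×0.92 = 0.0736, and 0.15 ≥ 0.0736.

No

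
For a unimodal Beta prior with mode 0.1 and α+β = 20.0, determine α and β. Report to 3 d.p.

α = 2.800, β = 17.200

Since the density peak of Beta(α,β) is at (α−1)/(α+β−2),
α = 1 + 0.1(20.0−2) = 2.800 and β = 20.0 − 2.800 = 17.200.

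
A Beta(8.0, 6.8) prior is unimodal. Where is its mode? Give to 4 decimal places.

0.5469

The density x^(α−1)(1−x)^(β−1) is maximised at (α−1)/(α+β−2) = 7.0/12.8 = 0.5469.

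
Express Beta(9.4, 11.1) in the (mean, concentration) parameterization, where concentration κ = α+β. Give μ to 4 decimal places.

μ = 0.4585, κ = 20.5

κ = α+β = 9.4+11.1 = 20.5; μ = α/κ = 9.4/20.5 = 0.4585.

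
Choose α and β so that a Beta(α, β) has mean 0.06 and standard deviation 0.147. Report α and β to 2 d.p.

First σ² = 0.021609. Setting α = μn, β = (1−μ)n with n = α+β,
μ(1−μ)/(n+1) = 0.021609 ⇒ n+1 = 0.0564/0.021609 = 2.6100 ⇒ n = 1.6100.
Hence α = 0.06×1.6100 = 0.10, β = 0.94×1.6100 = 1.51.

α = 0.10, β = 1.51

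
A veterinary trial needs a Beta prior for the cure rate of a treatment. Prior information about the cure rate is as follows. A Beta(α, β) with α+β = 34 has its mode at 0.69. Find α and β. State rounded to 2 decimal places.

α = 23.08, β = 10.92

Mode = (α−1)/(κ−2) with κ = α+β, so α−1 = 0.69·32 = 22.08.
α = 23.08; β = κ − α = 10.92.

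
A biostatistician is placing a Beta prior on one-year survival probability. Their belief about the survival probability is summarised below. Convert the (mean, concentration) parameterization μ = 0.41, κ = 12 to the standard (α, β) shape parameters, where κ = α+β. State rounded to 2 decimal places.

α = 4.92, β = 7.08

α = μκ = 0.41×12 = 4.92 and β = (1−μ)κ = 0.59×12 = 7.08.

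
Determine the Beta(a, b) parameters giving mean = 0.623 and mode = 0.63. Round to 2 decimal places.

Let s = a+b. Mean gives a = μs = 0.623s; mode gives (a−1)/(s−2) = 0.63.
Substituting: 0.623s − 1 = 0.63(s−2) = 0.63s − 1.26, so -0.007s = -0.26 and s = 37.1429.
Then a = 0.623×37.1429 = 23.14 and b = s−a = 14.00.

a = 23.14, b = 14.00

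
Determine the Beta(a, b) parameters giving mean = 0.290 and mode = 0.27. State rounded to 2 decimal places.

With s = a+b: μ = a/s and mode = (a−1)/(s−2). Eliminating a = μs,
μs − 1 = m(s−2) ⇒ s(μ−m) = 1−2m ⇒ s = 0.46/0.020 = 23.0000.
So a = μs = 6.67, b = (1−μ)s = 16.33.

a = 6.67, b = 16.33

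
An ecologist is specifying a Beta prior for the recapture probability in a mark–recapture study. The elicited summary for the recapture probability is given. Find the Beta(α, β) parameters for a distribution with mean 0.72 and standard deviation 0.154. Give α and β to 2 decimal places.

First σ² = 0.023716. Setting α = μn, β = (1−μ)n with n = α+β,
μ(1−μ)/(n+1) = 0.023716 ⇒ n+1 = 0.2016/0.023716 = 8.5006 ⇒ n = 7.5006.
Hence α = 0.72×7.5006 = 5.40, β = 0.28×7.5006 = 2.10.

α = 5.40, β = 2.10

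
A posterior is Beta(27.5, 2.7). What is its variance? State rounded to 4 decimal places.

0.0026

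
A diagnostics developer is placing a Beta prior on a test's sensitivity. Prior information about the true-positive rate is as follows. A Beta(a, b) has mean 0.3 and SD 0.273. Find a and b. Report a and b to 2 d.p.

a = 0.55, b = 1.27

Variance = 0.273² = 0.074529. The moment-matching identity a+b = μ(1−μ)/Var − 1 gives
a+b = 0.21/0.074529 − 1 = 1.8177, so a = μ·1.8177 = 0.55 and b = (1−μ)·1.8177 = 1.27.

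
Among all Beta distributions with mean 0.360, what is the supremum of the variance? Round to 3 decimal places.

0.230

Var = μ(1−μ)/(α+β+1), which approaches μ(1−μ) as α+β → 0.
So the supremum is μ(1−μ) = 0.360×0.640 = 0.230.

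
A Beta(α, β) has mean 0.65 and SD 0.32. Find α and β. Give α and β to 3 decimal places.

α = 0.794, β = 0.428

Variance = 0.32² = 0.1024. The moment-matching identity α+β = μ(1−μ)/Var − 1 gives
α+β = 0.2275/0.1024 − 1 = 1.2217, so α = μ·1.2217 = 0.794 and β = (1−μ)·1.2217 = 0.428.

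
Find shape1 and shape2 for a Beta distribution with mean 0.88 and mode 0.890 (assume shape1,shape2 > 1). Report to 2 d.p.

With s = shape1+shape2: μ = shape1/s and mode = (shape1−1)/(s−2). Eliminating shape1 = μs,
μs − 1 = m(s−2) ⇒ s(μ−m) = 1−2m ⇒ s = -0.780/-0.010 = 78.0000.
So shape1 = μs = 68.64, shape2 = (1−μ)s = 9.36.

shape1 = 68.64, shape2 = 9.36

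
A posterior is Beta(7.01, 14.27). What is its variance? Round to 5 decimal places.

α+β = 21.28 and αβ = 100.0327, so Var = αβ/[(α+β)²(α+β+1)] = 100.0327/10089.239552 = 0.00991.

0.00991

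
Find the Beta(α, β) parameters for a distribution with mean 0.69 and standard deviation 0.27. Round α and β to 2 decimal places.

σ² = 0.27² = 0.0729.
With s = α+β, Var = μ(1−μ)/(s+1), so s+1 = (0.69×0.31)/0.0729 = 2.9342 and s = 1.9342.
α = μs = 1.33, β = (1−μ)s = 0.60.

α = 1.33, β = 0.60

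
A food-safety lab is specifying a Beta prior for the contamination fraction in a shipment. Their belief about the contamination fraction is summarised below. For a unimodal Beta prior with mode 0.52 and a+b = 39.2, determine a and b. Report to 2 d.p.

a = 20.34, b = 18.86

Mode = (a−1)/(κ−2) with κ = a+b, so a−1 = 0.52·37.2 = 19.34.
a = 20.34; b = κ − a = 18.86.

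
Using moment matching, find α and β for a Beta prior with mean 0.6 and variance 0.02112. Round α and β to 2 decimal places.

Write ν = α+β; then α = μν and Var = μ(1−μ)/(ν+1).
ν = μ(1−μ)/Var − 1 = 0.24/0.02112 − 1 = 10.3636.
α = 0.6·10.3636 = 6.22, β = 0.4·10.3636 = 4.15.

α = 6.22, β = 4.15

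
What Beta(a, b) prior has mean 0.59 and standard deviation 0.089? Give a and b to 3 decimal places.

a = 17.428, b = 12.111

σ² = 0.089² = 0.007921.
With s = a+b, Var = μ(1−μ)/(s+1), so s+1 = (0.59×0.41)/0.007921 = 30.5391 and s = 29.5391.
a = μs = 17.428, b = (1−μ)s = 12.111.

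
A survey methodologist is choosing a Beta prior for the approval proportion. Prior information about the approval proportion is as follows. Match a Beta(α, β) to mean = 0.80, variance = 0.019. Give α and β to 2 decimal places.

Write ν = α+β; then α = μν and Var = μ(1−μ)/(ν+1).
ν = μ(1−μ)/Var − 1 = 0.1600/0.019 − 1 = 7.4211.
α = 0.80·7.4211 = 5.94, β = 0.20·7.4211 = 1.48.

α = 5.94, β = 1.48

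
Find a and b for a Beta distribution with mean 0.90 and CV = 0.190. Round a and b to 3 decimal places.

a = 1.870, b = 0.208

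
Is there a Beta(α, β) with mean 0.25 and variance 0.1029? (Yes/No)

A Beta with mean μ has variance μ(1−μ)/(α+β+1) < μ(1−μ).
Here μ(1−μ) = 0.25×0.75 = 0.1875, and 0.1029 < 0.1875.

Yes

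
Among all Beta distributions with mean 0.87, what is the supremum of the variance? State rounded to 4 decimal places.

0.1131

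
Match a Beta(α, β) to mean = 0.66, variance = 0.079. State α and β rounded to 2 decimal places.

α = 1.21, β = 0.63

Write ν = α+β; then α = μν and Var = μ(1−μ)/(ν+1).
ν = μ(1−μ)/Var − 1 = 0.2244/0.079 − 1 = 1.8405.
α = 0.66·1.8405 = 1.21, β = 0.34·1.8405 = 0.63.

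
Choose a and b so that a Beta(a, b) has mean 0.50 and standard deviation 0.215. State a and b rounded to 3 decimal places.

a = 2.204, b = 2.204

First σ² = 0.046225. Setting a = μn, b = (1−μ)n with n = a+b,
μ(1−μ)/(n+1) = 0.046225 ⇒ n+1 = 0.2500/0.046225 = 5.4083 ⇒ n = 4.4083.
Hence a = 0.50×4.4083 = 2.204, b = 0.50×4.4083 = 2.204.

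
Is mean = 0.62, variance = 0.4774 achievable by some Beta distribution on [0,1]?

No

For any Beta, Var(X) < E[X]·(1−E[X]).
Here μ(1−μ) = 0.62×0.38 = 0.2356, and 0.4774 ≥ 0.2356.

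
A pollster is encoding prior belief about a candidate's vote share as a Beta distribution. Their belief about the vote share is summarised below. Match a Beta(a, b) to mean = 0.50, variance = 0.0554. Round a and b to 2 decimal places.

a = 1.76, b = 1.76

Write ν = a+b; then a = μν and Var = μ(1−μ)/(ν+1).
ν = μ(1−μ)/Var − 1 = 0.2500/0.0554 − 1 = 3.5126.
a = 0.50·3.5126 = 1.76, b = 0.50·3.5126 = 1.76.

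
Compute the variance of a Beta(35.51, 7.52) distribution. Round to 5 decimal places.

0.00328

Var = αβ/[(α+β)²(α+β+1)] = (35.51×7.52)/(43.03²×44.03) = 267.0352/81525.107027 = 0.00328.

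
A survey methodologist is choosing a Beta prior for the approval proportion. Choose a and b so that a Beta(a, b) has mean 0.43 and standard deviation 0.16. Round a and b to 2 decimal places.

a = 3.69, b = 4.89

First σ² = 0.0256. Setting a = μn, b = (1−μ)n with n = a+b,
μ(1−μ)/(n+1) = 0.0256 ⇒ n+1 = 0.2451/0.0256 = 9.5742 ⇒ n = 8.5742.
Hence a = 0.43×8.5742 = 3.69, b = 0.57×8.5742 = 4.89.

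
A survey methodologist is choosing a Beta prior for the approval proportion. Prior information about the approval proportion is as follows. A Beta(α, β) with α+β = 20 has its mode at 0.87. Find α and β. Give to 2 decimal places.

α = 16.66, β = 3.34

Since the density peak of Beta(α,β) is at (α−1)/(α+β−2),
α = 1 + 0.87(20−2) = 16.66 and β = 20 − 16.66 = 3.34.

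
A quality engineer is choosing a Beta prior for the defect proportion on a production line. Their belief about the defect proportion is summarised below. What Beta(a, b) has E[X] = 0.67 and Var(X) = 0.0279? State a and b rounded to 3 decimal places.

Write ν = a+b; then a = μν and Var = μ(1−μ)/(ν+1).
ν = μ(1−μ)/Var − 1 = 0.2211/0.0279 − 1 = 6.9247.
a = 0.67·6.9247 = 4.640, b = 0.33·6.9247 = 2.285.

a = 4.640, b = 2.285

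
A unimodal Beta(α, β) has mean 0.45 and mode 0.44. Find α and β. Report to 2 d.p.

α = 5.40, β = 6.60

Let s = α+β. Mean gives α = μs = 0.45s; mode gives (α−1)/(s−2) = 0.44.
Substituting: 0.45s − 1 = 0.44(s−2) = 0.44s − 0.88, so 0.01s = 0.12 and s = 12.0000.
Then α = 0.45×12.0000 = 5.40 and β = s−α = 6.60.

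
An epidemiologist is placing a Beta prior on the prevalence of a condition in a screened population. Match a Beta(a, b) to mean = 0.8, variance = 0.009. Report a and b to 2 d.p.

By moment matching, a+b = μ(1−μ)/σ² − 1 = (0.8·0.2)/0.009 − 1 = 17.7778 − 1 = 16.7778.
Since a/(a+b) = μ, a = 0.8·16.7778 = 13.42 and b = 0.2·16.7778 = 3.36.

a = 13.42, b = 3.36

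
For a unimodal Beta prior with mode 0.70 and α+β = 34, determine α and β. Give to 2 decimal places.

Mode = (α−1)/(κ−2) with κ = α+β, so α−1 = 0.70·32 = 22.40.
α = 23.40; β = κ − α = 10.60.

α = 23.40, β = 10.60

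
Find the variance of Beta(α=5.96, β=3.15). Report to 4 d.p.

Var = αβ/[(α+β)²(α+β+1)] = (5.96×3.15)/(9.11²×10.11) = 18.7740/839.050131 = 0.0224.

0.0224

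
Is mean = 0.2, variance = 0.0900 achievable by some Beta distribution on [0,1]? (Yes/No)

The Beta variance bound is σ² < μ(1−μ).
Here μ(1−μ) = 0.2×0.8 = 0.16, and 0.0900 < 0.16.

Yes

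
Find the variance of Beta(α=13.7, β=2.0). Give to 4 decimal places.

0.0067

μ = 13.7/15.7 = 0.872611; Var = μ(1−μ)/(α+β+1) = 0.1111607/16.7 = 0.0067.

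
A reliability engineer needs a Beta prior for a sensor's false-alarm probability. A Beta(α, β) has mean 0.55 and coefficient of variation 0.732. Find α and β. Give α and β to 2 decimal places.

α = 0.29, β = 0.24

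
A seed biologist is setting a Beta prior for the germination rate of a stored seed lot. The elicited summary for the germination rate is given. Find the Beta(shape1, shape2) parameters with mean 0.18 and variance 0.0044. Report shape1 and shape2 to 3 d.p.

shape1 = 5.858, shape2 = 26.687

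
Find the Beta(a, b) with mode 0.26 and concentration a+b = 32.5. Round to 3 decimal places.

Since the density peak of Beta(a,b) is at (a−1)/(a+b−2),
a = 1 + 0.26(32.5−2) = 8.930 and b = 32.5 − 8.930 = 23.570.

a = 8.930, b = 23.570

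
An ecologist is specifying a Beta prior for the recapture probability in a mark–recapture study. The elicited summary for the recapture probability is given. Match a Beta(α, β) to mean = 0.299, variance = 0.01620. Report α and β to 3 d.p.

By moment matching, α+β = μ(1−μ)/σ² − 1 = (0.299·0.701)/0.01620 − 1 = 12.9382 − 1 = 11.9382.
Since α/(α+β) = μ, α = 0.299·11.9382 = 3.570 and β = 0.701·11.9382 = 8.369.

α = 3.570, β = 8.369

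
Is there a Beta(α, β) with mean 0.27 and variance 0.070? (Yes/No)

Yes

For any Beta, Var(X) < E[X]·(1−E[X]).
Here μ(1−μ) = 0.27×0.73 = 0.1971, and 0.070 < 0.1971.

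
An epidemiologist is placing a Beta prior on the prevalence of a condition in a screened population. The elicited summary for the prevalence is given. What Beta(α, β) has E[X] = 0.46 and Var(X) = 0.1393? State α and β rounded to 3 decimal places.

Let s = α+β. The Beta variance is μ(1−μ)/(s+1).
So s+1 = μ(1−μ)/σ² = (0.46×0.54)/0.1393 = 0.2484/0.1393 = 1.7832, giving s = 0.7832.
Then α = μs = 0.46×0.7832 = 0.360 and β = (1−μ)s = 0.54×0.7832 = 0.423.

α = 0.360, β = 0.423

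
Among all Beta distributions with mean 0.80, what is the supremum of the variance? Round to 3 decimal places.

Var = μ(1−μ)/(α+β+1), which approaches μ(1−μ) as α+β → 0.
So the supremum is μ(1−μ) = 0.80×0.20 = 0.160.

0.160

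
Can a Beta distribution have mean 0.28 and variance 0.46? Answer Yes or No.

No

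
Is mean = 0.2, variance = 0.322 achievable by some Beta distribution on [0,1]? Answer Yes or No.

For any Beta, Var(X) < E[X]·(1−E[X]).
Here μ(1−μ) = 0.2×0.8 = 0.16, and 0.322 ≥ 0.16.

No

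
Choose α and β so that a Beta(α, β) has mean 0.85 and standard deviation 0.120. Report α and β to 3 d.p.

α = 6.676, β = 1.178

First σ² = 0.014400. Setting α = μn, β = (1−μ)n with n = α+β,
μ(1−μ)/(n+1) = 0.014400 ⇒ n+1 = 0.1275/0.014400 = 8.8542 ⇒ n = 7.8542.
Hence α = 0.85×7.8542 = 6.676, β = 0.15×7.8542 = 1.178.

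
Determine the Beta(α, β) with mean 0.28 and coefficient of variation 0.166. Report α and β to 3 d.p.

α = 25.849, β = 66.468

σ = CV·μ = 0.166×0.28 = 0.04648, so σ² = 0.002160.
s+1 = μ(1−μ)/σ² = 0.2016/0.002160 = 93.3165, so s = α+β = 92.3165.
α = μs = 25.849, β = (1−μ)s = 66.468.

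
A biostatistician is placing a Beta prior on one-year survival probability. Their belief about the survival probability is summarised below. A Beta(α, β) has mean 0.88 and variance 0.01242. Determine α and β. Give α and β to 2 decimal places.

α = 6.60, β = 0.90

Let s = α+β. The Beta variance is μ(1−μ)/(s+1).
So s+1 = μ(1−μ)/σ² = (0.88×0.12)/0.01242 = 0.1056/0.01242 = 8.5024, giving s = 7.5024.
Then α = μs = 0.88×7.5024 = 6.60 and β = (1−μ)s = 0.12×7.5024 = 0.90.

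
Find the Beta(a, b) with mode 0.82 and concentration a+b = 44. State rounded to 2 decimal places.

a = 35.44, b = 8.56

Since the density peak of Beta(a,b) is at (a−1)/(a+b−2),
a = 1 + 0.82(44−2) = 35.44 and b = 44 − 35.44 = 8.56.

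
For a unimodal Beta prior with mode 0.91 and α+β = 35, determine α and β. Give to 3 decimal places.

For α,β>1 the mode is (α−1)/(α+β−2), so α = mode·(κ−2)+1 = 0.91×33+1 = 31.030.
And β = (1−mode)·(κ−2)+1 = 0.09×33+1 = 3.970.

α = 31.030, β = 3.970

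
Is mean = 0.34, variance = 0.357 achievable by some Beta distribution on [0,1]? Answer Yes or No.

The Beta variance bound is σ² < μ(1−μ).
Here μ(1−μ) = 0.34×0.66 = 0.2244, and 0.357 ≥ 0.2244.

No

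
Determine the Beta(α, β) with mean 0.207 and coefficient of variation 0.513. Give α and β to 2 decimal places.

α = 2.81, β = 10.75

Var = (CV·μ)² = (0.513×0.207)² = 0.011277.
α+β = μ(1−μ)/Var − 1 = 0.164151/0.011277 − 1 = 13.5569.
Thus α = 0.207·13.5569 = 2.81 and β = 0.793·13.5569 = 10.75.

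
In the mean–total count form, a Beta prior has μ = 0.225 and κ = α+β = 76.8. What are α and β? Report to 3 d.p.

α = 17.280, β = 59.520

α = μκ = 0.225×76.8 = 17.280 and β = (1−μ)κ = 0.775×76.8 = 59.520.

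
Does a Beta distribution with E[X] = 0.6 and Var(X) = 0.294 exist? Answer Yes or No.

No

The Beta variance bound is σ² < μ(1−μ).
Here μ(1−μ) = 0.6×0.4 = 0.24, and 0.294 ≥ 0.24.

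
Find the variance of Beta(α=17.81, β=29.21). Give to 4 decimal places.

Var = αβ/[(α+β)²(α+β+1)] = (17.81×29.21)/(47.02²×48.02) = 520.2301/106166.476808 = 0.0049.

0.0049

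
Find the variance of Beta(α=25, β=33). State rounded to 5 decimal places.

Var = αβ/[(α+β)²(α+β+1)] = (25×33)/(58²×59) = 825/198476 = 0.00416.

0.00416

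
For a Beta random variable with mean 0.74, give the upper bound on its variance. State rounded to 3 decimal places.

0.192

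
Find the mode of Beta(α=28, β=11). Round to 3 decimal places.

0.730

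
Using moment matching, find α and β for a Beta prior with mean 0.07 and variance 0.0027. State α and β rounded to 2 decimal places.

Write ν = α+β; then α = μν and Var = μ(1−μ)/(ν+1).
ν = μ(1−μ)/Var − 1 = 0.0651/0.0027 − 1 = 23.1111.
α = 0.07·23.1111 = 1.62, β = 0.93·23.1111 = 21.49.

α = 1.62, β = 21.49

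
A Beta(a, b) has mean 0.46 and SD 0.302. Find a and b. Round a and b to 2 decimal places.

a = 0.79, b = 0.93

σ² = 0.302² = 0.091204.
With s = a+b, Var = μ(1−μ)/(s+1), so s+1 = (0.46×0.54)/0.091204 = 2.7236 and s = 1.7236.
a = μs = 0.79, b = (1−μ)s = 0.93.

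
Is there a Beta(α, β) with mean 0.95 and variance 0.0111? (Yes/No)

Yes

The Beta variance bound is σ² < μ(1−μ).
Here μ(1−μ) = 0.95×0.05 = 0.0475, and 0.0111 < 0.0475.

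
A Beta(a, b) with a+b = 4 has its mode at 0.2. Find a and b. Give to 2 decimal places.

Mode = (a−1)/(κ−2) with κ = a+b, so a−1 = 0.2·2 = 0.40.
a = 1.40; b = κ − a = 2.60.

a = 1.40, b = 2.60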